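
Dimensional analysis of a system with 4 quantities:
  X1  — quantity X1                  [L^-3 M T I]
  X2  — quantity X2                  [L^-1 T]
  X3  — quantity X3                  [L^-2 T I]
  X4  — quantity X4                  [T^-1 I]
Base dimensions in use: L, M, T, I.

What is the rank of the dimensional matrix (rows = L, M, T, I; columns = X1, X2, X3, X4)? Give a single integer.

3

Dimensional matrix (L×M×T×I by X1×X2×X3×X4):
  L: [-3 -1 -2  0]
  M: [ 1  0  0  0]
  T: [ 1  1  1 -1]
  I: [ 1  0  1  1]
Echelon form has 3 nonzero rows (pivots: X1,X2,X3)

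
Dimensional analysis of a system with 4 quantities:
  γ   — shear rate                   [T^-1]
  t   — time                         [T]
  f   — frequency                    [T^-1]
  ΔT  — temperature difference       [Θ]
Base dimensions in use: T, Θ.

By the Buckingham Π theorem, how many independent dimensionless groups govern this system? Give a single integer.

Exponent matrix [T,Θ] × [γ,t,f,ΔT]:
  T: [-1  1 -1  0]
  Θ: [ 0  0  0  1]
Echelon form has 2 nonzero rows (pivots: γ,ΔT)
n=4, r=2 ⇒ 2 dimensionless groups

2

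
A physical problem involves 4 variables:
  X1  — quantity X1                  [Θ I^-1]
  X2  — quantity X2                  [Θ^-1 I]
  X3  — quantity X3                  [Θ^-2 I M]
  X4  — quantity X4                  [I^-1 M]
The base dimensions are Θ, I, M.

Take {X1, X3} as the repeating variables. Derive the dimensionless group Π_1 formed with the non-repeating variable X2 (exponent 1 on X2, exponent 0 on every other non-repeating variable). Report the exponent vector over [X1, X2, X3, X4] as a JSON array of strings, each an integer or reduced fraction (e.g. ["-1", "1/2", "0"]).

["1", "1", "0", "0"]

Dimensional matrix (Θ×I×M by X1×X2×X3×X4):
  Θ: [ 1 -1 -2  0]
  I: [-1  1  1 -1]
  M: [ 0  0  1  1]
Row reduction gives pivot columns X1,X3; rank = 2
Pivot set = {X1,X3}, free = {X2,X4}
RREF:
  r0: [   1   -1    0    2]
  r1: [   0    0    1    1]
  r2: [   0    0    0    0]
Fix exponent of X2 at 1, X4 at 0; solve each RREF row for its pivot's exponent:
  r0: exp(X1) + (-1)·1 = 0 ⇒ exp(X1) = 1
  r1: exp(X3) + (0)·1 = 0 ⇒ exp(X3) = 0
Π_1 = X1 · X2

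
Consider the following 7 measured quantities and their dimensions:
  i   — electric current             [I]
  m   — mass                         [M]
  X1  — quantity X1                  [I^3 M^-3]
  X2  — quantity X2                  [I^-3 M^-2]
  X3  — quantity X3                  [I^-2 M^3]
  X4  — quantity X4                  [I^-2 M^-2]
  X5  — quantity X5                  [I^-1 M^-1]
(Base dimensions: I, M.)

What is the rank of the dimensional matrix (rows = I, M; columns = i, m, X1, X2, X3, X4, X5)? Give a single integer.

Write exponents as rows I,M / cols i,m,X1,X2,X3,X4,X5:
  I: [ 1  0  3 -3 -2 -2 -1]
  M: [ 0  1 -3 -2  3 -2 -1]
RREF → pivots at {i,m} ⇒ r = 2

2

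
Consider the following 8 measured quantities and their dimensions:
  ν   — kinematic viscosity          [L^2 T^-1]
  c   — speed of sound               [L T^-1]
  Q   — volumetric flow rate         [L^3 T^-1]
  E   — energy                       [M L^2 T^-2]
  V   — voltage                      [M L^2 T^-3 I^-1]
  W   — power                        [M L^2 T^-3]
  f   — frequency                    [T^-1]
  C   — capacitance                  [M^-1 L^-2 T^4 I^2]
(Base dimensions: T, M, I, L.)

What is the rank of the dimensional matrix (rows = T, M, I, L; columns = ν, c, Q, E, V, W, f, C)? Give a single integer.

Dimensional matrix (T×M×I×L by ν×c×Q×E×V×W×f×C):
  T: [-1 -1 -1 -2 -3 -3 -1  4]
  M: [ 0  0  0  1  1  1  0 -1]
  I: [ 0  0  0  0 -1  0  0  2]
  L: [ 2  1  3  2  2  2  0 -2]
RREF → pivots at {ν,c,E,V} ⇒ r = 4

4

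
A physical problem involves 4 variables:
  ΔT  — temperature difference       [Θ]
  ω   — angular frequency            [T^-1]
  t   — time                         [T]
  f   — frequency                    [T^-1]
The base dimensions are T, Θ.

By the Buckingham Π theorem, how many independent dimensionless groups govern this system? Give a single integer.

2

Dimensional matrix (T×Θ by ΔT×ω×t×f):
  T: [ 0 -1  1 -1]
  Θ: [ 1  0  0  0]
Echelon form has 2 nonzero rows (pivots: ΔT,ω)
4 vars − rank 2 = 2 Π groups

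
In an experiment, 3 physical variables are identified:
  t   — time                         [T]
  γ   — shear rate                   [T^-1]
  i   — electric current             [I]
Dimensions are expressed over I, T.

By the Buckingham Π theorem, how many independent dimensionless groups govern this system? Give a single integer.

Write exponents as rows I,T / cols t,γ,i:
  I: [ 0  0  1]
  T: [ 1 -1  0]
RREF → pivots at {t,i} ⇒ r = 2
3 vars − rank 2 = 1 Π group

1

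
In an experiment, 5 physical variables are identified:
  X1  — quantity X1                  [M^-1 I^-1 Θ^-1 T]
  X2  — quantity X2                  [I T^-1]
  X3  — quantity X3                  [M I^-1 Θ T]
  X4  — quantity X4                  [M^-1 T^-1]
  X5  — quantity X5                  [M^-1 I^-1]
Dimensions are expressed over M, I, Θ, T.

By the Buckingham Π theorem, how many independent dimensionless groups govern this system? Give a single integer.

2

Write exponents as rows M,I,Θ,T / cols X1,X2,X3,X4,X5:
  M: [-1  0  1 -1 -1]
  I: [-1  1 -1  0 -1]
  Θ: [-1  0  1  0  0]
  T: [ 1 -1  1 -1  0]
Echelon form has 3 nonzero rows (pivots: X1,X2,X4)
Π count = n − r = 5 − 3 = 2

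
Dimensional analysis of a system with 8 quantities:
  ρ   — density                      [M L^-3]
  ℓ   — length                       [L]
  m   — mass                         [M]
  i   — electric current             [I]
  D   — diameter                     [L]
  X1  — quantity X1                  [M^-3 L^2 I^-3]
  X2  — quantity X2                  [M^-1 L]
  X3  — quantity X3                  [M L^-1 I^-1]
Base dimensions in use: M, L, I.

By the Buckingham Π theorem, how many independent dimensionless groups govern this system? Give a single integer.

Write exponents as rows M,L,I / cols ρ,ℓ,m,i,D,X1,X2,X3:
  M: [ 1  0  1  0  0 -3 -1  1]
  L: [-3  1  0  0  1  2  1 -1]
  I: [ 0  0  0  1  0 -3  0 -1]
RREF → pivots at {ρ,ℓ,i} ⇒ r = 3
8 vars − rank 3 = 5 Π groups

5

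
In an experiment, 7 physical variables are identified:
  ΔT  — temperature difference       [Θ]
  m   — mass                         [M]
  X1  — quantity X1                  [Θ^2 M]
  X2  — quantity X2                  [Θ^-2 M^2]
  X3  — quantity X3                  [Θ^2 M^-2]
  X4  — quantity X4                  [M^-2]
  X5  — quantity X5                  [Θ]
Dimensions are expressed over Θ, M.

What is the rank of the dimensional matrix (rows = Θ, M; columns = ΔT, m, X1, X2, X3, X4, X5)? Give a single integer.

2

Dimensional matrix (Θ×M by ΔT×m×X1×X2×X3×X4×X5):
  Θ: [ 1  0  2 -2  2  0  1]
  M: [ 0  1  1  2 -2 -2  0]
Echelon form has 2 nonzero rows (pivots: ΔT,m)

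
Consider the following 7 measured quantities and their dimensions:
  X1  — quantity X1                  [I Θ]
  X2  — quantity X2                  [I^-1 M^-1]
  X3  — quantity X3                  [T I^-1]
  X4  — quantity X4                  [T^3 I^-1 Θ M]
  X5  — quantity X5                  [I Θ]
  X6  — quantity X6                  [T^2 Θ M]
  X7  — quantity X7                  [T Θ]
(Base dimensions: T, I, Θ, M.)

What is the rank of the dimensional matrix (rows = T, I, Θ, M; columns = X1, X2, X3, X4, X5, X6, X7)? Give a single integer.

Dimensional matrix (T×I×Θ×M by X1×X2×X3×X4×X5×X6×X7):
  T: [ 0  0  1  3  0  2  1]
  I: [ 1 -1 -1 -1  1  0  0]
  Θ: [ 1  0  0  1  1  1  1]
  M: [ 0 -1  0  1  0  1  0]
Echelon form has 3 nonzero rows (pivots: X1,X2,X3)

3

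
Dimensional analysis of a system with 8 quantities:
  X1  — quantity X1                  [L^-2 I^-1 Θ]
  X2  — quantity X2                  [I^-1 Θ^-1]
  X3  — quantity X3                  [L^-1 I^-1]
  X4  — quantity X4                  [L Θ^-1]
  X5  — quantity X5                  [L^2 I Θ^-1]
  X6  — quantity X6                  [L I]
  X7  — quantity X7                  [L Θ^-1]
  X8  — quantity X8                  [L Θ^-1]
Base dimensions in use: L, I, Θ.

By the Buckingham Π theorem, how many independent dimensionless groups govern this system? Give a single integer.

Write exponents as rows L,I,Θ / cols X1,X2,X3,X4,X5,X6,X7,X8:
  L: [-2  0 -1  1  2  1  1  1]
  I: [-1 -1 -1  0  1  1  0  0]
  Θ: [ 1 -1  0 -1 -1  0 -1 -1]
RREF → pivots at {X1,X2} ⇒ r = 2
n=8, r=2 ⇒ 6 dimensionless groups

6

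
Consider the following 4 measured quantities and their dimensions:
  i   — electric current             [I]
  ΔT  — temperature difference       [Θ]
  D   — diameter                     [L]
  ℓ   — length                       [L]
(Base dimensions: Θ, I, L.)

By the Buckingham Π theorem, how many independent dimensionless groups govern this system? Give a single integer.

Dimensional matrix (Θ×I×L by i×ΔT×D×ℓ):
  Θ: [ 0  1  0  0]
  I: [ 1  0  0  0]
  L: [ 0  0  1  1]
RREF → pivots at {i,ΔT,D} ⇒ r = 3
n=4, r=3 ⇒ 1 dimensionless group

1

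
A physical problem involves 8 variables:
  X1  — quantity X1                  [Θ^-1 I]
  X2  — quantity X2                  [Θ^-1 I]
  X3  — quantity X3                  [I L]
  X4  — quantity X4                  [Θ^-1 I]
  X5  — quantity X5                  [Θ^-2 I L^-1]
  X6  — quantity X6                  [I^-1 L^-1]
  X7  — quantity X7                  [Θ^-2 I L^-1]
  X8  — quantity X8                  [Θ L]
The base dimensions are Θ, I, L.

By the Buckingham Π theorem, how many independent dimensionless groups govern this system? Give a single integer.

6

Write exponents as rows Θ,I,L / cols X1,X2,X3,X4,X5,X6,X7,X8:
  Θ: [-1 -1  0 -1 -2  0 -2  1]
  I: [ 1  1  1  1  1 -1  1  0]
  L: [ 0  0  1  0 -1 -1 -1  1]
Row reduction gives pivot columns X1,X3; rank = 2
8 vars − rank 2 = 6 Π groups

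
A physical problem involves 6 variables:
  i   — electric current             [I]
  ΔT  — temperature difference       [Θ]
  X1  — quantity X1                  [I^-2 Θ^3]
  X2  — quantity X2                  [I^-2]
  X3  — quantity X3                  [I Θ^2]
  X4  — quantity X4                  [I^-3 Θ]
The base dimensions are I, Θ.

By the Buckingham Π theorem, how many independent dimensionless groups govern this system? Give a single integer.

Write exponents as rows I,Θ / cols i,ΔT,X1,X2,X3,X4:
  I: [ 1  0 -2 -2  1 -3]
  Θ: [ 0  1  3  0  2  1]
Echelon form has 2 nonzero rows (pivots: i,ΔT)
6 vars − rank 2 = 4 Π groups

4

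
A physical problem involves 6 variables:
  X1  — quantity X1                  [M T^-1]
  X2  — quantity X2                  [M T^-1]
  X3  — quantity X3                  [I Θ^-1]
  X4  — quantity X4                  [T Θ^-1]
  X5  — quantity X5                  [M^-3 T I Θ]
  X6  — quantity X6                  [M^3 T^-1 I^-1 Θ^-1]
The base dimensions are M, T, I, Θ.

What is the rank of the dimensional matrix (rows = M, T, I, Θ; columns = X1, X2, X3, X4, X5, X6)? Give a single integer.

Write exponents as rows M,T,I,Θ / cols X1,X2,X3,X4,X5,X6:
  M: [ 1  1  0  0 -3  3]
  T: [-1 -1  0  1  1 -1]
  I: [ 0  0  1  0  1 -1]
  Θ: [ 0  0 -1 -1  1 -1]
Row reduction gives pivot columns X1,X3,X4; rank = 3

3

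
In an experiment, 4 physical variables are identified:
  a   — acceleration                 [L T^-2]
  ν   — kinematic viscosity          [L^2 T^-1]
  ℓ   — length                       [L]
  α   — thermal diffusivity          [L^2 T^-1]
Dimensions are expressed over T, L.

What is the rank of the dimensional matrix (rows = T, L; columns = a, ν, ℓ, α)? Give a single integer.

Dimensional matrix (T×L by a×ν×ℓ×α):
  T: [-2 -1  0 -1]
  L: [ 1  2  1  2]
RREF → pivots at {a,ν} ⇒ r = 2

2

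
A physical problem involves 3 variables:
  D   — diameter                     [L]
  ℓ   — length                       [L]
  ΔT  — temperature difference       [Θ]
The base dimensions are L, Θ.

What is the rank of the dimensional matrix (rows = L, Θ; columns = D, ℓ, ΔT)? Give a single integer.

Write exponents as rows L,Θ / cols D,ℓ,ΔT:
  L: [ 1  1  0]
  Θ: [ 0  0  1]
RREF → pivots at {D,ΔT} ⇒ r = 2

2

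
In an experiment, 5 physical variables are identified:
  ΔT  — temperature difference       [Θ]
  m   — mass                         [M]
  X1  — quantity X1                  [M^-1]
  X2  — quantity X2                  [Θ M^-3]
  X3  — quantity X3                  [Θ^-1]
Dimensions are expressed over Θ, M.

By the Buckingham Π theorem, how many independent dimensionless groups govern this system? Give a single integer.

3

Write exponents as rows Θ,M / cols ΔT,m,X1,X2,X3:
  Θ: [ 1  0  0  1 -1]
  M: [ 0  1 -1 -3  0]
Echelon form has 2 nonzero rows (pivots: ΔT,m)
Π count = n − r = 5 − 2 = 3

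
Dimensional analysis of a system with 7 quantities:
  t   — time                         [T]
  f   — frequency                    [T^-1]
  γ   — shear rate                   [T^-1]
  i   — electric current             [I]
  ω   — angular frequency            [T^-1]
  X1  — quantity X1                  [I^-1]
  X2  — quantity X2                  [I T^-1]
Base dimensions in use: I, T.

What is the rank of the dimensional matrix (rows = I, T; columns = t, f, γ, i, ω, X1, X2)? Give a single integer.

2

Write exponents as rows I,T / cols t,f,γ,i,ω,X1,X2:
  I: [ 0  0  0  1  0 -1  1]
  T: [ 1 -1 -1  0 -1  0 -1]
Row reduction gives pivot columns t,i; rank = 2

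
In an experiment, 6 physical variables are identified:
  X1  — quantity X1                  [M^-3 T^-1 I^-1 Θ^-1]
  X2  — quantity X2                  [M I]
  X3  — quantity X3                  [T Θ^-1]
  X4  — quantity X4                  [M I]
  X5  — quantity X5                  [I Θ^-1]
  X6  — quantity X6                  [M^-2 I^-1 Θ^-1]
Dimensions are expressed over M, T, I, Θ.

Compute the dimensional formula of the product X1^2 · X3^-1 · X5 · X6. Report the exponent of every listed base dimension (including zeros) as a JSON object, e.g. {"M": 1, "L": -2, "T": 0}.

Write exponents as rows M,T,I,Θ / cols X1,X2,X3,X4,X5,X6:
  M: [-3  1  0  1  0 -2]
  T: [-1  0  1  0  0  0]
  I: [-1  1  0  1  1 -1]
  Θ: [-1  0 -1  0 -1 -1]
  [M]: (2)·-3+(-1)·0+(1)·0+(1)·-2 = -8
  [T]: (2)·-1+(-1)·1+(1)·0+(1)·0 = -3
  [I]: (2)·-1+(-1)·0+(1)·1+(1)·-1 = -2
  [Θ]: (2)·-1+(-1)·-1+(1)·-1+(1)·-1 = -3
⇒ M^-8 T^-3 I^-2 Θ^-3

{"M": -8, "T": -3, "I": -2, "Θ": -3}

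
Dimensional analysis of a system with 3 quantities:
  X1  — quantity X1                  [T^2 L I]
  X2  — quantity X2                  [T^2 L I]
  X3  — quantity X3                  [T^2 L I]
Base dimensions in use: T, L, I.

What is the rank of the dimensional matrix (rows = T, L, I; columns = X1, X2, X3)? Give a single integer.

Exponent matrix [T,L,I] × [X1,X2,X3]:
  T: [ 2  2  2]
  L: [ 1  1  1]
  I: [ 1  1  1]
RREF → pivots at {X1} ⇒ r = 1

1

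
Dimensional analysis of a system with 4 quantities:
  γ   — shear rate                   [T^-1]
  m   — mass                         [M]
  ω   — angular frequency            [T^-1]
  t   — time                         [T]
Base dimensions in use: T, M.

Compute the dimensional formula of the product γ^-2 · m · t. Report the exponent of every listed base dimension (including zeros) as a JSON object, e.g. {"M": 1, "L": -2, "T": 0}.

{"T": 3, "M": 1}

Exponent matrix [T,M] × [γ,m,ω,t]:
  T: [-1  0 -1  1]
  M: [ 0  1  0  0]
  [T]: (-2)·-1+(1)·0+(1)·1 = 3
  [M]: (-2)·0+(1)·1+(1)·0 = 1
⇒ T^3 M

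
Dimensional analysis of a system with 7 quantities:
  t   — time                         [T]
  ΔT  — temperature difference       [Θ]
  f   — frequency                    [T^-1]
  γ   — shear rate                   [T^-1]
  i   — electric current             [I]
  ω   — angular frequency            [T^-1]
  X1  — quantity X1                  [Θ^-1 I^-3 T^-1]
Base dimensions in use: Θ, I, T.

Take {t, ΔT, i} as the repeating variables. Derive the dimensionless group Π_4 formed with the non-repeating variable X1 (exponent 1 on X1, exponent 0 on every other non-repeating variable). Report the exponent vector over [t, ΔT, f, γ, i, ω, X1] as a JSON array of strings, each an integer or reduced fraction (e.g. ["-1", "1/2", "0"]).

["1", "1", "0", "0", "3", "0", "1"]

Write exponents as rows Θ,I,T / cols t,ΔT,f,γ,i,ω,X1:
  Θ: [ 0  1  0  0  0  0 -1]
  I: [ 0  0  0  0  1  0 -3]
  T: [ 1  0 -1 -1  0 -1 -1]
Row reduction gives pivot columns t,ΔT,i; rank = 3
Pivot set = {t,ΔT,i}, free = {f,γ,ω,X1}
RREF:
  r0: [   1    0   -1   -1    0   -1   -1]
  r1: [   0    1    0    0    0    0   -1]
  r2: [   0    0    0    0    1    0   -3]
Fix exponent of X1 at 1, f at 0, γ at 0, ω at 0; solve each RREF row for its pivot's exponent:
  r0: exp(t) + (-1)·1 = 0 ⇒ exp(t) = 1
  r1: exp(ΔT) + (-1)·1 = 0 ⇒ exp(ΔT) = 1
  r2: exp(i) + (-3)·1 = 0 ⇒ exp(i) = 3
Π_4 = t · ΔT · i^3 · X1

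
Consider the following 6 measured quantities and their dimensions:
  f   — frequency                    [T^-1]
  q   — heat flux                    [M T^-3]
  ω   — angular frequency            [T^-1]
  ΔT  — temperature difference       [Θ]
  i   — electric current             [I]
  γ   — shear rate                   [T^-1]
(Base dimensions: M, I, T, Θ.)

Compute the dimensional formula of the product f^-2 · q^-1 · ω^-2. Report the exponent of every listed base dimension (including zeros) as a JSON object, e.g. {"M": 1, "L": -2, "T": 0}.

{"M": -1, "I": 0, "T": 7, "Θ": 0}

Exponent matrix [M,I,T,Θ] × [f,q,ω,ΔT,i,γ]:
  M: [ 0  1  0  0  0  0]
  I: [ 0  0  0  0  1  0]
  T: [-1 -3 -1  0  0 -1]
  Θ: [ 0  0  0  1  0  0]
  [M]: (-2)·0+(-1)·1+(-2)·0 = -1
  [I]: (-2)·0+(-1)·0+(-2)·0 = 0
  [T]: (-2)·-1+(-1)·-3+(-2)·-1 = 7
  [Θ]: (-2)·0+(-1)·0+(-2)·0 = 0
⇒ M^-1 T^7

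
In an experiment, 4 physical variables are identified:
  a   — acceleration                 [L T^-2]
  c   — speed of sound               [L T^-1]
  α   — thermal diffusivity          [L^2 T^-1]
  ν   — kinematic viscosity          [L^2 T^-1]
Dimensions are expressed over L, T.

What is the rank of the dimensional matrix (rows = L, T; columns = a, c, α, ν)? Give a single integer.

2

Exponent matrix [L,T] × [a,c,α,ν]:
  L: [ 1  1  2  2]
  T: [-2 -1 -1 -1]
Echelon form has 2 nonzero rows (pivots: a,c)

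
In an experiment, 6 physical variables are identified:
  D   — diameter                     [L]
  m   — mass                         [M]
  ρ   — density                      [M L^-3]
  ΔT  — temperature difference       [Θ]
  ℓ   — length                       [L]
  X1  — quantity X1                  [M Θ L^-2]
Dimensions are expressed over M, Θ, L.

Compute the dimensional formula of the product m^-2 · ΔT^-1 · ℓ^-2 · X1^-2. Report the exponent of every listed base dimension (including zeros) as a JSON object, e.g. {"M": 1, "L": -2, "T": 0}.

Write exponents as rows M,Θ,L / cols D,m,ρ,ΔT,ℓ,X1:
  M: [ 0  1  1  0  0  1]
  Θ: [ 0  0  0  1  0  1]
  L: [ 1  0 -3  0  1 -2]
  [M]: (-2)·1+(-1)·0+(-2)·0+(-2)·1 = -4
  [Θ]: (-2)·0+(-1)·1+(-2)·0+(-2)·1 = -3
  [L]: (-2)·0+(-1)·0+(-2)·1+(-2)·-2 = 2
⇒ M^-4 Θ^-3 L^2

{"M": -4, "Θ": -3, "L": 2}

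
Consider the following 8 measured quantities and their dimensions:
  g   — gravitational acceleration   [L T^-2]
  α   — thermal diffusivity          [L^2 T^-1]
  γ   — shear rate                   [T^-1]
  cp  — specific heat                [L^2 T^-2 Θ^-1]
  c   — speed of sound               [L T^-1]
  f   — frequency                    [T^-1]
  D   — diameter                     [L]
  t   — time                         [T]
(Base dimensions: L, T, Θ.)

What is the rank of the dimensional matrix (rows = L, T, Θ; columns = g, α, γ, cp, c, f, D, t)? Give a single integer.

3

Dimensional matrix (L×T×Θ by g×α×γ×cp×c×f×D×t):
  L: [ 1  2  0  2  1  0  1  0]
  T: [-2 -1 -1 -2 -1 -1  0  1]
  Θ: [ 0  0  0 -1  0  0  0  0]
Echelon form has 3 nonzero rows (pivots: g,α,cp)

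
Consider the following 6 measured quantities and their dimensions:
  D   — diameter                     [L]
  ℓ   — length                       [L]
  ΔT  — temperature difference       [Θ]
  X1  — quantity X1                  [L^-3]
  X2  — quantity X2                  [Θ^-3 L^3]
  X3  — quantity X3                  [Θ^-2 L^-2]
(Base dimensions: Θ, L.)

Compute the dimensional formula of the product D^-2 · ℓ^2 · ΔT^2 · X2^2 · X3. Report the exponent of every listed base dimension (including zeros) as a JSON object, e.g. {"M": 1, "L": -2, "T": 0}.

Write exponents as rows Θ,L / cols D,ℓ,ΔT,X1,X2,X3:
  Θ: [ 0  0  1  0 -3 -2]
  L: [ 1  1  0 -3  3 -2]
  [Θ]: (-2)·0+(2)·0+(2)·1+(2)·-3+(1)·-2 = -6
  [L]: (-2)·1+(2)·1+(2)·0+(2)·3+(1)·-2 = 4
⇒ Θ^-6 L^4

{"Θ": -6, "L": 4}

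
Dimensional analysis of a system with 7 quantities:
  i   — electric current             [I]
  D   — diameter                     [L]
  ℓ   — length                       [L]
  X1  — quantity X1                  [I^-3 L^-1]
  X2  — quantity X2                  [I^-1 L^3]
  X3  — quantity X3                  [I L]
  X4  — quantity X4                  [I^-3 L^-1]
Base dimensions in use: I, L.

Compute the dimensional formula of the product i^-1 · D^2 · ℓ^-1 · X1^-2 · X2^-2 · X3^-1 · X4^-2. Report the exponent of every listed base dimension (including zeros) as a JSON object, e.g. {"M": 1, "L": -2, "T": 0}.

Write exponents as rows I,L / cols i,D,ℓ,X1,X2,X3,X4:
  I: [ 1  0  0 -3 -1  1 -3]
  L: [ 0  1  1 -1  3  1 -1]
  [I]: (-1)·1+(2)·0+(-1)·0+(-2)·-3+(-2)·-1+(-1)·1+(-2)·-3 = 12
  [L]: (-1)·0+(2)·1+(-1)·1+(-2)·-1+(-2)·3+(-1)·1+(-2)·-1 = -2
⇒ I^12 L^-2

{"I": 12, "L": -2}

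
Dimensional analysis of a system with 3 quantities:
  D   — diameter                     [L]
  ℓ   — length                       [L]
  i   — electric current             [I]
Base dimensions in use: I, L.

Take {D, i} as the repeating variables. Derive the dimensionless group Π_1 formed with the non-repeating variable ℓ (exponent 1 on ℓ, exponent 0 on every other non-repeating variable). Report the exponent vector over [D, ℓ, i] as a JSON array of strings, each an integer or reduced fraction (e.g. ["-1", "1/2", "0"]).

["-1", "1", "0"]

Dimensional matrix (I×L by D×ℓ×i):
  I: [ 0  0  1]
  L: [ 1  1  0]
Echelon form has 2 nonzero rows (pivots: D,i)
Repeat: D,i; free: ℓ
RREF:
  r0: [   1    1    0]
  r1: [   0    0    1]
Fix exponent of ℓ at 1; solve each RREF row for its pivot's exponent:
  r0: exp(D) + (1)·1 = 0 ⇒ exp(D) = -1
  r1: exp(i) + (0)·1 = 0 ⇒ exp(i) = 0
Π_1 = D^-1 · ℓ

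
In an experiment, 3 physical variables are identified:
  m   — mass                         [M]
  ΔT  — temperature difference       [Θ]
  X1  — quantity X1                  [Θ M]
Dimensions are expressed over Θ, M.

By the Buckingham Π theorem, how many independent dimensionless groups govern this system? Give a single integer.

1

Write exponents as rows Θ,M / cols m,ΔT,X1:
  Θ: [ 0  1  1]
  M: [ 1  0  1]
RREF → pivots at {m,ΔT} ⇒ r = 2
3 vars − rank 2 = 1 Π group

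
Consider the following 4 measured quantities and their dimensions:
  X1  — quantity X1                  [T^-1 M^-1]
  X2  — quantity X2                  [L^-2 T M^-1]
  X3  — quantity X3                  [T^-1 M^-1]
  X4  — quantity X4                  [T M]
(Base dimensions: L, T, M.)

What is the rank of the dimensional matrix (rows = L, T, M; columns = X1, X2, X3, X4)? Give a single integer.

2

Write exponents as rows L,T,M / cols X1,X2,X3,X4:
  L: [ 0 -2  0  0]
  T: [-1  1 -1  1]
  M: [-1 -1 -1  1]
RREF → pivots at {X1,X2} ⇒ r = 2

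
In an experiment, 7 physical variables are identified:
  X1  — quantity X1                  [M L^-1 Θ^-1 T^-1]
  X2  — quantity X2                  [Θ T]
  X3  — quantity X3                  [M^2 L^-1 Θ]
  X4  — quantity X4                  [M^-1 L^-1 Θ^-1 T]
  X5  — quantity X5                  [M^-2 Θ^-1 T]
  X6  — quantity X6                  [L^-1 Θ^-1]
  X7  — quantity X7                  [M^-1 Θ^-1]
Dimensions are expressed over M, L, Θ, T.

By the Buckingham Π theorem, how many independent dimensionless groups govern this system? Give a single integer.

Write exponents as rows M,L,Θ,T / cols X1,X2,X3,X4,X5,X6,X7:
  M: [ 1  0  2 -1 -2  0 -1]
  L: [-1  0 -1 -1  0 -1  0]
  Θ: [-1  1  1 -1 -1 -1 -1]
  T: [-1  1  0  1  1  0  0]
RREF → pivots at {X1,X2,X3} ⇒ r = 3
7 vars − rank 3 = 4 Π groups

4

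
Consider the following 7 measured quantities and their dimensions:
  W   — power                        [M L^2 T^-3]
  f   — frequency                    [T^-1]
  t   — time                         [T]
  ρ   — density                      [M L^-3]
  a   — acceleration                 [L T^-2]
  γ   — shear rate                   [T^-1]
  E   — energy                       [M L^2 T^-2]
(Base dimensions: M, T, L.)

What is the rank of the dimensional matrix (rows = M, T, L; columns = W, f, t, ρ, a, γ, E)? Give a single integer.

3

Exponent matrix [M,T,L] × [W,f,t,ρ,a,γ,E]:
  M: [ 1  0  0  1  0  0  1]
  T: [-3 -1  1  0 -2 -1 -2]
  L: [ 2  0  0 -3  1  0  2]
Row reduction gives pivot columns W,f,ρ; rank = 3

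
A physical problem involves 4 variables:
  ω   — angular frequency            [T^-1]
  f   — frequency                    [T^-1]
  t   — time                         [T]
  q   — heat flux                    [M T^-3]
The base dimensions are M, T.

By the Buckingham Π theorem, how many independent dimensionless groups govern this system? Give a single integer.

Dimensional matrix (M×T by ω×f×t×q):
  M: [ 0  0  0  1]
  T: [-1 -1  1 -3]
Echelon form has 2 nonzero rows (pivots: ω,q)
n=4, r=2 ⇒ 2 dimensionless groups

2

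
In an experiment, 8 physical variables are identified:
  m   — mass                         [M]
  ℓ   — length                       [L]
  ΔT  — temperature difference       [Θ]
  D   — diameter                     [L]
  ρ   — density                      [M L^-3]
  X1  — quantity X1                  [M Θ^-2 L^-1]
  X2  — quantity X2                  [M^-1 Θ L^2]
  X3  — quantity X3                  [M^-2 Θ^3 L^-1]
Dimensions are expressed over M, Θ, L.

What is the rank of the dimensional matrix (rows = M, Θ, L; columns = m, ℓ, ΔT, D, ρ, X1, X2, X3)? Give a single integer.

3

Exponent matrix [M,Θ,L] × [m,ℓ,ΔT,D,ρ,X1,X2,X3]:
  M: [ 1  0  0  0  1  1 -1 -2]
  Θ: [ 0  0  1  0  0 -2  1  3]
  L: [ 0  1  0  1 -3 -1  2 -1]
RREF → pivots at {m,ℓ,ΔT} ⇒ r = 3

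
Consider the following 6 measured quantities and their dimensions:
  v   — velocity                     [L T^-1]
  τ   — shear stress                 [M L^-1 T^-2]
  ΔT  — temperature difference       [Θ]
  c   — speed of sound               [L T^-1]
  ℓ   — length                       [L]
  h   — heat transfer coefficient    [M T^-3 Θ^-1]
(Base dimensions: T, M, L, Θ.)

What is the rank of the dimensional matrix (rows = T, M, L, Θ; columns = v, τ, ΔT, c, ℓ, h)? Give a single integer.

4

Write exponents as rows T,M,L,Θ / cols v,τ,ΔT,c,ℓ,h:
  T: [-1 -2  0 -1  0 -3]
  M: [ 0  1  0  0  0  1]
  L: [ 1 -1  0  1  1  0]
  Θ: [ 0  0  1  0  0 -1]
Echelon form has 4 nonzero rows (pivots: v,τ,ΔT,ℓ)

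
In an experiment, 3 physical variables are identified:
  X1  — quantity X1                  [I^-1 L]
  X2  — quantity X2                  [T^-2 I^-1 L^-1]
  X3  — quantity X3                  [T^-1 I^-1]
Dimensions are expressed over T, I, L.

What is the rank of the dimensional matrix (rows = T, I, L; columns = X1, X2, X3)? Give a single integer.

2

Write exponents as rows T,I,L / cols X1,X2,X3:
  T: [ 0 -2 -1]
  I: [-1 -1 -1]
  L: [ 1 -1  0]
Row reduction gives pivot columns X1,X2; rank = 2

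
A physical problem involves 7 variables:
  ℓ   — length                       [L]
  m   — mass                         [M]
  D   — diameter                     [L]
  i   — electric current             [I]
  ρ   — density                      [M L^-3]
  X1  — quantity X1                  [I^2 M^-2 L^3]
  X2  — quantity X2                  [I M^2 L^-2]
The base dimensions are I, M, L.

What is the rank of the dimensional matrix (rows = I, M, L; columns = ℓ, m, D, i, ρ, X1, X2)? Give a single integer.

Dimensional matrix (I×M×L by ℓ×m×D×i×ρ×X1×X2):
  I: [ 0  0  0  1  0  2  1]
  M: [ 0  1  0  0  1 -2  2]
  L: [ 1  0  1  0 -3  3 -2]
Echelon form has 3 nonzero rows (pivots: ℓ,m,i)

3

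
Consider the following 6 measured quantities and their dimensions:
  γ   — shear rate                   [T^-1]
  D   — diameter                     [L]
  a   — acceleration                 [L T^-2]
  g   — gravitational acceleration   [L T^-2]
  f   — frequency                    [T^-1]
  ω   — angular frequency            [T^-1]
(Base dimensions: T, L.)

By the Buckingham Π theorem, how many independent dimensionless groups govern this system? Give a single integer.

4

Exponent matrix [T,L] × [γ,D,a,g,f,ω]:
  T: [-1  0 -2 -2 -1 -1]
  L: [ 0  1  1  1  0  0]
Echelon form has 2 nonzero rows (pivots: γ,D)
6 vars − rank 2 = 4 Π groups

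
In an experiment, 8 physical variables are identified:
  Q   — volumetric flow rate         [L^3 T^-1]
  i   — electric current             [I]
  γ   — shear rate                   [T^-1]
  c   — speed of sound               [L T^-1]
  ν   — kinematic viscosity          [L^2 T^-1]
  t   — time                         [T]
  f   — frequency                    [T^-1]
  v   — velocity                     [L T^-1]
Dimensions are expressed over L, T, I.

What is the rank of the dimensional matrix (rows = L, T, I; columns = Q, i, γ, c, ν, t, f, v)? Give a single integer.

3

Exponent matrix [L,T,I] × [Q,i,γ,c,ν,t,f,v]:
  L: [ 3  0  0  1  2  0  0  1]
  T: [-1  0 -1 -1 -1  1 -1 -1]
  I: [ 0  1  0  0  0  0  0  0]
Row reduction gives pivot columns Q,i,γ; rank = 3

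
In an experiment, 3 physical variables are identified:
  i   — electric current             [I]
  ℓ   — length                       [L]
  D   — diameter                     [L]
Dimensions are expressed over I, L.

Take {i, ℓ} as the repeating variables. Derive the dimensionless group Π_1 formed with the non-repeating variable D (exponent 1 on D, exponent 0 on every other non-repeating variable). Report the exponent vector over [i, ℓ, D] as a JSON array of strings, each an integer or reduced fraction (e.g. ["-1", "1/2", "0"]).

["0", "-1", "1"]

Write exponents as rows I,L / cols i,ℓ,D:
  I: [ 1  0  0]
  L: [ 0  1  1]
Echelon form has 2 nonzero rows (pivots: i,ℓ)
Pivot set = {i,ℓ}, free = {D}
RREF:
  r0: [   1    0    0]
  r1: [   0    1    1]
Fix exponent of D at 1; solve each RREF row for its pivot's exponent:
  r0: exp(i) + (0)·1 = 0 ⇒ exp(i) = 0
  r1: exp(ℓ) + (1)·1 = 0 ⇒ exp(ℓ) = -1
Π_1 = ℓ^-1 · D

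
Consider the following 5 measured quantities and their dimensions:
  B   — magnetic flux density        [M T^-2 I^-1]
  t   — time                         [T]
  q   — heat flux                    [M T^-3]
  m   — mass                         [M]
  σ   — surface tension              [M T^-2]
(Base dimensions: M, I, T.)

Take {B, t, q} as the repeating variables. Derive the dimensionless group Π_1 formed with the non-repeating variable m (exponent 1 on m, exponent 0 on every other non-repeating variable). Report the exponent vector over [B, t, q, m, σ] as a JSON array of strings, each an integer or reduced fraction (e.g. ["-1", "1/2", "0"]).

["0", "-3", "-1", "1", "0"]

Dimensional matrix (M×I×T by B×t×q×m×σ):
  M: [ 1  0  1  1  1]
  I: [-1  0  0  0  0]
  T: [-2  1 -3  0 -2]
RREF → pivots at {B,t,q} ⇒ r = 3
Pivot set = {B,t,q}, free = {m,σ}
RREF:
  r0: [   1    0    0    0    0]
  r1: [   0    1    0    3    1]
  r2: [   0    0    1    1    1]
Fix exponent of m at 1, σ at 0; solve each RREF row for its pivot's exponent:
  r0: exp(B) + (0)·1 = 0 ⇒ exp(B) = 0
  r1: exp(t) + (3)·1 = 0 ⇒ exp(t) = -3
  r2: exp(q) + (1)·1 = 0 ⇒ exp(q) = -1
Π_1 = t^-3 · q^-1 · m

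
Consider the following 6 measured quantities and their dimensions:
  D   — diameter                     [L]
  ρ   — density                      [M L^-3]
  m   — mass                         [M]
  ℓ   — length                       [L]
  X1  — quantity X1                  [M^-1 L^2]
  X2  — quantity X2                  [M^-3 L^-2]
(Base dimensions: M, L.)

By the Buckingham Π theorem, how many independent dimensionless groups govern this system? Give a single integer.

Dimensional matrix (M×L by D×ρ×m×ℓ×X1×X2):
  M: [ 0  1  1  0 -1 -3]
  L: [ 1 -3  0  1  2 -2]
RREF → pivots at {D,ρ} ⇒ r = 2
6 vars − rank 2 = 4 Π groups

4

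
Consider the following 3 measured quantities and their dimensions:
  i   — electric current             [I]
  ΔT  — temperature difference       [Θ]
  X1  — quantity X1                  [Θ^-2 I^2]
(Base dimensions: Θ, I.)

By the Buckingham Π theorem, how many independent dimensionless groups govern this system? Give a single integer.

1

Exponent matrix [Θ,I] × [i,ΔT,X1]:
  Θ: [ 0  1 -2]
  I: [ 1  0  2]
RREF → pivots at {i,ΔT} ⇒ r = 2
n=3, r=2 ⇒ 1 dimensionless group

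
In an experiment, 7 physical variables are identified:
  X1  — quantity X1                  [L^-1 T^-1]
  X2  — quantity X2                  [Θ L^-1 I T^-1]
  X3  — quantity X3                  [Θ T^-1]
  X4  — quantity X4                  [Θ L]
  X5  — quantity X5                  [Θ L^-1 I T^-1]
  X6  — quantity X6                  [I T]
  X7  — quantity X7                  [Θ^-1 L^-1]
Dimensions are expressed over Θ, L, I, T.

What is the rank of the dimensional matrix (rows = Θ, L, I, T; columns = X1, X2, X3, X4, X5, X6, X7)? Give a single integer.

Exponent matrix [Θ,L,I,T] × [X1,X2,X3,X4,X5,X6,X7]:
  Θ: [ 0  1  1  1  1  0 -1]
  L: [-1 -1  0  1 -1  0 -1]
  I: [ 0  1  0  0  1  1  0]
  T: [-1 -1 -1  0 -1  1  0]
Row reduction gives pivot columns X1,X2,X3; rank = 3

3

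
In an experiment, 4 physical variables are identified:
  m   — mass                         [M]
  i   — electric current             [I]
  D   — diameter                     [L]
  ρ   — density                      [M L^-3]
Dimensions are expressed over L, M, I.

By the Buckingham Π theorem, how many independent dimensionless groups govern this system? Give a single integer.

1

Write exponents as rows L,M,I / cols m,i,D,ρ:
  L: [ 0  0  1 -3]
  M: [ 1  0  0  1]
  I: [ 0  1  0  0]
Row reduction gives pivot columns m,i,D; rank = 3
Π count = n − r = 4 − 3 = 1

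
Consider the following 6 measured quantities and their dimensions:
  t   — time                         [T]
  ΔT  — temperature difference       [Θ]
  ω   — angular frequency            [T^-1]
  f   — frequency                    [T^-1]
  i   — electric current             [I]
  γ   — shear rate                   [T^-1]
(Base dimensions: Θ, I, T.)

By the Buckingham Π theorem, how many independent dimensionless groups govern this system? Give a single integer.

3

Write exponents as rows Θ,I,T / cols t,ΔT,ω,f,i,γ:
  Θ: [ 0  1  0  0  0  0]
  I: [ 0  0  0  0  1  0]
  T: [ 1  0 -1 -1  0 -1]
RREF → pivots at {t,ΔT,i} ⇒ r = 3
6 vars − rank 3 = 3 Π groups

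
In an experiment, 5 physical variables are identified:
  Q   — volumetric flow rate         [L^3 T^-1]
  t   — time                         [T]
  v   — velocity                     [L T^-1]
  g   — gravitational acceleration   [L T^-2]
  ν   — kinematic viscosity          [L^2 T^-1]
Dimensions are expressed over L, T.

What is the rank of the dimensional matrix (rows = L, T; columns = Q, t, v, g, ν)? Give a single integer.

2

Dimensional matrix (L×T by Q×t×v×g×ν):
  L: [ 3  0  1  1  2]
  T: [-1  1 -1 -2 -1]
Row reduction gives pivot columns Q,t; rank = 2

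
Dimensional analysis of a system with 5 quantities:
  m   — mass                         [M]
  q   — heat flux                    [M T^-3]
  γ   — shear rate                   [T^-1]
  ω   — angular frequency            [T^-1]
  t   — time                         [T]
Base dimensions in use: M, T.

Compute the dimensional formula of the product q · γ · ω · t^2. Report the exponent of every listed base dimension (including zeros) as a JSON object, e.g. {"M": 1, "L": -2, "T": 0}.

Dimensional matrix (M×T by m×q×γ×ω×t):
  M: [ 1  1  0  0  0]
  T: [ 0 -3 -1 -1  1]
  [M]: (1)·1+(1)·0+(1)·0+(2)·0 = 1
  [T]: (1)·-3+(1)·-1+(1)·-1+(2)·1 = -3
⇒ M T^-3

{"M": 1, "T": -3}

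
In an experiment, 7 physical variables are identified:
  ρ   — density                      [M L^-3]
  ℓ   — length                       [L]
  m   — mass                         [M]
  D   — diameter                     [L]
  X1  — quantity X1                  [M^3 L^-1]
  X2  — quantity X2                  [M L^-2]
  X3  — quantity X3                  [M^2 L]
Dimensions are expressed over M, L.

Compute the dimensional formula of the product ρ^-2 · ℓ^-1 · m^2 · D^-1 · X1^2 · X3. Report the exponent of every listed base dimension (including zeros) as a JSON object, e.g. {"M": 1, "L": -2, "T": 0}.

Write exponents as rows M,L / cols ρ,ℓ,m,D,X1,X2,X3:
  M: [ 1  0  1  0  3  1  2]
  L: [-3  1  0  1 -1 -2  1]
  [M]: (-2)·1+(-1)·0+(2)·1+(-1)·0+(2)·3+(1)·2 = 8
  [L]: (-2)·-3+(-1)·1+(2)·0+(-1)·1+(2)·-1+(1)·1 = 3
⇒ M^8 L^3

{"M": 8, "L": 3}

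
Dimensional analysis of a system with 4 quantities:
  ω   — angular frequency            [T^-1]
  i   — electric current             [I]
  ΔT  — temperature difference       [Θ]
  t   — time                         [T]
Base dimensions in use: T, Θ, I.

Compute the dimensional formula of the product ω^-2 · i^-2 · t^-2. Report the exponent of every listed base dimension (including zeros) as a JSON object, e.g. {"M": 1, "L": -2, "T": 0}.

{"T": 0, "Θ": 0, "I": -2}

Write exponents as rows T,Θ,I / cols ω,i,ΔT,t:
  T: [-1  0  0  1]
  Θ: [ 0  0  1  0]
  I: [ 0  1  0  0]
  [T]: (-2)·-1+(-2)·0+(-2)·1 = 0
  [Θ]: (-2)·0+(-2)·0+(-2)·0 = 0
  [I]: (-2)·0+(-2)·1+(-2)·0 = -2
⇒ I^-2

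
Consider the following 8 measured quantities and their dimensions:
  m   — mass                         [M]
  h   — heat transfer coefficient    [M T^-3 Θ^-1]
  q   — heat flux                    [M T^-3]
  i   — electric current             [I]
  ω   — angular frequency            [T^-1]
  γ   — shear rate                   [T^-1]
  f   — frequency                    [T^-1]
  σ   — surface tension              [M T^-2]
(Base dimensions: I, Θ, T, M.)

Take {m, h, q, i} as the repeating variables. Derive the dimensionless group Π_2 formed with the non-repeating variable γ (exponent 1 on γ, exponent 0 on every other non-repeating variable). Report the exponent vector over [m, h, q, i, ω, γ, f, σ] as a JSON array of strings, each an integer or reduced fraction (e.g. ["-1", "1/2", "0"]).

Exponent matrix [I,Θ,T,M] × [m,h,q,i,ω,γ,f,σ]:
  I: [ 0  0  0  1  0  0  0  0]
  Θ: [ 0 -1  0  0  0  0  0  0]
  T: [ 0 -3 -3  0 -1 -1 -1 -2]
  M: [ 1  1  1  0  0  0  0  1]
RREF → pivots at {m,h,q,i} ⇒ r = 4
Pivot set = {m,h,q,i}, free = {ω,γ,f,σ}
RREF:
  r0: [   1    0    0    0 -1/3 -1/3 -1/3  1/3]
  r1: [   0    1    0    0    0    0    0    0]
  r2: [   0    0    1    0  1/3  1/3  1/3  2/3]
  r3: [   0    0    0    1    0    0    0    0]
Fix exponent of γ at 1, ω at 0, f at 0, σ at 0; solve each RREF row for its pivot's exponent:
  r0: exp(m) + (-1/3)·1 = 0 ⇒ exp(m) = 1/3
  r1: exp(h) + (0)·1 = 0 ⇒ exp(h) = 0
  r2: exp(q) + (1/3)·1 = 0 ⇒ exp(q) = -1/3
  r3: exp(i) + (0)·1 = 0 ⇒ exp(i) = 0
Π_2 = m^(1/3) · q^(-1/3) · γ

["1/3", "0", "-1/3", "0", "0", "1", "0", "0"]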